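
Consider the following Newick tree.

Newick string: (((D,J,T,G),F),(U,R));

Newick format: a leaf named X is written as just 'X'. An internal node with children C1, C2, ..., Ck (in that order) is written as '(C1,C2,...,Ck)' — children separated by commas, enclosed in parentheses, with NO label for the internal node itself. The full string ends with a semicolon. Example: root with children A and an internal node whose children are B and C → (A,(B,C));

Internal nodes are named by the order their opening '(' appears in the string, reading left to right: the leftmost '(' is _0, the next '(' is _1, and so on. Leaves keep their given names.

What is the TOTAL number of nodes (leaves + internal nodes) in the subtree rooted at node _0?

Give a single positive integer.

Newick: (((D,J,T,G),F),(U,R));
Locate _0: it is the '(' at position 0 (the 1st '(' reading left to right).
Query: subtree rooted at _0
_0: subtree_size = 1 + 10
  _1: subtree_size = 1 + 6
    _2: subtree_size = 1 + 4
      D: subtree_size = 1 + 0
      J: subtree_size = 1 + 0
      T: subtree_size = 1 + 0
      G: subtree_size = 1 + 0
    F: subtree_size = 1 + 0
  _3: subtree_size = 1 + 2
    U: subtree_size = 1 + 0
    R: subtree_size = 1 + 0
Total subtree size of _0: 11

Answer: 11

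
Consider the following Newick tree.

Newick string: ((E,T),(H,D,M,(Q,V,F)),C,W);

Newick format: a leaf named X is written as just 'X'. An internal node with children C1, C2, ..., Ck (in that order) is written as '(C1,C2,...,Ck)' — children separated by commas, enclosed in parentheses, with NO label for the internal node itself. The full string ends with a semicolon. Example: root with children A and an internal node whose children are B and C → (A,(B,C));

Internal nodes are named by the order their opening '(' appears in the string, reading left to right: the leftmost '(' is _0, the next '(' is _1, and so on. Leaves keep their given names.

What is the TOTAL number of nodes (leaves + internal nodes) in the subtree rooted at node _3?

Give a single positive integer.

Answer: 4

Derivation:
Newick: ((E,T),(H,D,M,(Q,V,F)),C,W);
Locate _3: it is the '(' at position 14 (the 4th '(' reading left to right).
Query: subtree rooted at _3
_3: subtree_size = 1 + 3
  Q: subtree_size = 1 + 0
  V: subtree_size = 1 + 0
  F: subtree_size = 1 + 0
Total subtree size of _3: 4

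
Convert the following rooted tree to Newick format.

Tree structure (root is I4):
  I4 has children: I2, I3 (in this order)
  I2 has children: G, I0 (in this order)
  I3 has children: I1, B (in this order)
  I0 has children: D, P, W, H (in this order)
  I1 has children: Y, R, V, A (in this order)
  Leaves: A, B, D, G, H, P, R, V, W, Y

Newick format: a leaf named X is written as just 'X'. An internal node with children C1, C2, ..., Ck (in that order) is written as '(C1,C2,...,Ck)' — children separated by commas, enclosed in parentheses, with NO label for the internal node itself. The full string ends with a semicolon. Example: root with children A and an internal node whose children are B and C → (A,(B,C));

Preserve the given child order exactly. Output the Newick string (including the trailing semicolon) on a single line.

Answer: ((G,(D,P,W,H)),((Y,R,V,A),B));

Derivation:
internal I4 with children ['I2', 'I3']
  internal I2 with children ['G', 'I0']
    leaf 'G' → 'G'
    internal I0 with children ['D', 'P', 'W', 'H']
      leaf 'D' → 'D'
      leaf 'P' → 'P'
      leaf 'W' → 'W'
      leaf 'H' → 'H'
    → '(D,P,W,H)'
  → '(G,(D,P,W,H))'
  internal I3 with children ['I1', 'B']
    internal I1 with children ['Y', 'R', 'V', 'A']
      leaf 'Y' → 'Y'
      leaf 'R' → 'R'
      leaf 'V' → 'V'
      leaf 'A' → 'A'
    → '(Y,R,V,A)'
    leaf 'B' → 'B'
  → '((Y,R,V,A),B)'
→ '((G,(D,P,W,H)),((Y,R,V,A),B))'
Final: ((G,(D,P,W,H)),((Y,R,V,A),B));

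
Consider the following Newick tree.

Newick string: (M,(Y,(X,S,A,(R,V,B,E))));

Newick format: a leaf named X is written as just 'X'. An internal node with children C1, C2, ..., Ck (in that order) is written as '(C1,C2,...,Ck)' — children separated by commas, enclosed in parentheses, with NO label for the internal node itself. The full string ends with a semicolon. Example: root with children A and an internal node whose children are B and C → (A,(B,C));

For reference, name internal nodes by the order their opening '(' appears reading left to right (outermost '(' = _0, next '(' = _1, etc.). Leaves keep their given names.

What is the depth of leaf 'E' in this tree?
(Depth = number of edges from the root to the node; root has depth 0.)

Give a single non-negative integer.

Answer: 4

Derivation:
Newick: (M,(Y,(X,S,A,(R,V,B,E))));
Naming internals by '(' encounter order: outermost '(' = _0, next = _1, ...
Query node: E
Path from root: _0 -> _1 -> _2 -> _3 -> E
Depth of E: 4 (number of edges from root)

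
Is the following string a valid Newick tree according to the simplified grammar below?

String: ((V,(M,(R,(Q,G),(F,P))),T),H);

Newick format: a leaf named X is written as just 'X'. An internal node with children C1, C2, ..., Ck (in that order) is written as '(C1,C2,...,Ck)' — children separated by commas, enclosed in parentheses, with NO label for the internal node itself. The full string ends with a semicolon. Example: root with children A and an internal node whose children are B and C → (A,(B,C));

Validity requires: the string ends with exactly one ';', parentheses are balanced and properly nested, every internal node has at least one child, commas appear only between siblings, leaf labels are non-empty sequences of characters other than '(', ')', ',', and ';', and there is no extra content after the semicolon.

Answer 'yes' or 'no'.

Input: ((V,(M,(R,(Q,G),(F,P))),T),H);
Paren balance: 6 '(' vs 6 ')' OK
Ends with single ';': True
Full parse: OK
Valid: True

Answer: yes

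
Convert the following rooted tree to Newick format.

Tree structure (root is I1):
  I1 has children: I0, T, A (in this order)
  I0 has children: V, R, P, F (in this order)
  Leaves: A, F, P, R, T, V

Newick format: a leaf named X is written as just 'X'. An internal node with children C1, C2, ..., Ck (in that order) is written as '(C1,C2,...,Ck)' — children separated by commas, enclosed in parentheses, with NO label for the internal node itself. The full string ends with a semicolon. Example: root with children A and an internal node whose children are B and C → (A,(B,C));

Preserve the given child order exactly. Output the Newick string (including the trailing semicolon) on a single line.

Answer: ((V,R,P,F),T,A);

Derivation:
internal I1 with children ['I0', 'T', 'A']
  internal I0 with children ['V', 'R', 'P', 'F']
    leaf 'V' → 'V'
    leaf 'R' → 'R'
    leaf 'P' → 'P'
    leaf 'F' → 'F'
  → '(V,R,P,F)'
  leaf 'T' → 'T'
  leaf 'A' → 'A'
→ '((V,R,P,F),T,A)'
Final: ((V,R,P,F),T,A);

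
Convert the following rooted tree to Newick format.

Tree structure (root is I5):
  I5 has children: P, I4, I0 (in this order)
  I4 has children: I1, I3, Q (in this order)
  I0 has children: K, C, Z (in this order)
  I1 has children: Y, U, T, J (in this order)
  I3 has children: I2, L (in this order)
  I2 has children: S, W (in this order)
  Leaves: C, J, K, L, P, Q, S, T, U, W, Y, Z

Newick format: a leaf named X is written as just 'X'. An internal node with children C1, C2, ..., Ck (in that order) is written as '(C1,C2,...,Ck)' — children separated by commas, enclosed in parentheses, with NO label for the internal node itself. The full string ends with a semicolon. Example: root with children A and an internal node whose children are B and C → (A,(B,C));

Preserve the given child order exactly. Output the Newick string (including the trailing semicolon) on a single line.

Answer: (P,((Y,U,T,J),((S,W),L),Q),(K,C,Z));

Derivation:
internal I5 with children ['P', 'I4', 'I0']
  leaf 'P' → 'P'
  internal I4 with children ['I1', 'I3', 'Q']
    internal I1 with children ['Y', 'U', 'T', 'J']
      leaf 'Y' → 'Y'
      leaf 'U' → 'U'
      leaf 'T' → 'T'
      leaf 'J' → 'J'
    → '(Y,U,T,J)'
    internal I3 with children ['I2', 'L']
      internal I2 with children ['S', 'W']
        leaf 'S' → 'S'
        leaf 'W' → 'W'
      → '(S,W)'
      leaf 'L' → 'L'
    → '((S,W),L)'
    leaf 'Q' → 'Q'
  → '((Y,U,T,J),((S,W),L),Q)'
  internal I0 with children ['K', 'C', 'Z']
    leaf 'K' → 'K'
    leaf 'C' → 'C'
    leaf 'Z' → 'Z'
  → '(K,C,Z)'
→ '(P,((Y,U,T,J),((S,W),L),Q),(K,C,Z))'
Final: (P,((Y,U,T,J),((S,W),L),Q),(K,C,Z));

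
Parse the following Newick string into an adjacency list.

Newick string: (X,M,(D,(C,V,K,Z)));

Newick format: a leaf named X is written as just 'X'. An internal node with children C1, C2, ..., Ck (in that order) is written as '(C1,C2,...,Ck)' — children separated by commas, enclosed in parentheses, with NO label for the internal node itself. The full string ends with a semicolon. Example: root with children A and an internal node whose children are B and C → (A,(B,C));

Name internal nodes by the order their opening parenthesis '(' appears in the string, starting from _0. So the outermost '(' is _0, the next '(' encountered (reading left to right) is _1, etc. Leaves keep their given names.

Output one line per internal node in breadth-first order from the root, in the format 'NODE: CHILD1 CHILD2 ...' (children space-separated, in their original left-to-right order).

Input: (X,M,(D,(C,V,K,Z)));
Scanning left-to-right, naming '(' by encounter order:
  pos 0: '(' -> open internal node _0 (depth 1)
  pos 5: '(' -> open internal node _1 (depth 2)
  pos 8: '(' -> open internal node _2 (depth 3)
  pos 16: ')' -> close internal node _2 (now at depth 2)
  pos 17: ')' -> close internal node _1 (now at depth 1)
  pos 18: ')' -> close internal node _0 (now at depth 0)
Total internal nodes: 3
BFS adjacency from root:
  _0: X M _1
  _1: D _2
  _2: C V K Z

Answer: _0: X M _1
_1: D _2
_2: C V K Z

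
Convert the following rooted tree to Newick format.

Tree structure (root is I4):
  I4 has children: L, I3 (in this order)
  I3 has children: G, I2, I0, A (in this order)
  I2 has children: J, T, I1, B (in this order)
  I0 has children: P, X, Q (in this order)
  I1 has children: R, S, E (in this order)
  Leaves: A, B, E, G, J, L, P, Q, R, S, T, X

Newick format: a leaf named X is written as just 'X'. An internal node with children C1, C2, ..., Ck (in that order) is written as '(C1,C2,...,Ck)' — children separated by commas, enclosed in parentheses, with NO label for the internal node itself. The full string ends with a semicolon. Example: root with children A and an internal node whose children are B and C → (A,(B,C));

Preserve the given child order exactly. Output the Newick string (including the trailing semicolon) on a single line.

Answer: (L,(G,(J,T,(R,S,E),B),(P,X,Q),A));

Derivation:
internal I4 with children ['L', 'I3']
  leaf 'L' → 'L'
  internal I3 with children ['G', 'I2', 'I0', 'A']
    leaf 'G' → 'G'
    internal I2 with children ['J', 'T', 'I1', 'B']
      leaf 'J' → 'J'
      leaf 'T' → 'T'
      internal I1 with children ['R', 'S', 'E']
        leaf 'R' → 'R'
        leaf 'S' → 'S'
        leaf 'E' → 'E'
      → '(R,S,E)'
      leaf 'B' → 'B'
    → '(J,T,(R,S,E),B)'
    internal I0 with children ['P', 'X', 'Q']
      leaf 'P' → 'P'
      leaf 'X' → 'X'
      leaf 'Q' → 'Q'
    → '(P,X,Q)'
    leaf 'A' → 'A'
  → '(G,(J,T,(R,S,E),B),(P,X,Q),A)'
→ '(L,(G,(J,T,(R,S,E),B),(P,X,Q),A))'
Final: (L,(G,(J,T,(R,S,E),B),(P,X,Q),A));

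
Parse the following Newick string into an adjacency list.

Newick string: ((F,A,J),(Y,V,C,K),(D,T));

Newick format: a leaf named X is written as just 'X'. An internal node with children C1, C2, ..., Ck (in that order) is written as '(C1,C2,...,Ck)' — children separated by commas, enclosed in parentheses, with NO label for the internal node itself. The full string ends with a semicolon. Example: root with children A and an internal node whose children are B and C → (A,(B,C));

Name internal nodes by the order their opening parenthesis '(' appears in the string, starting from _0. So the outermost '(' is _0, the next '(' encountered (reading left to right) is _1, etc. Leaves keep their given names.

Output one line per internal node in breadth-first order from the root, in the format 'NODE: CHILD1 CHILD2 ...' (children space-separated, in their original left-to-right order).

Answer: _0: _1 _2 _3
_1: F A J
_2: Y V C K
_3: D T

Derivation:
Input: ((F,A,J),(Y,V,C,K),(D,T));
Scanning left-to-right, naming '(' by encounter order:
  pos 0: '(' -> open internal node _0 (depth 1)
  pos 1: '(' -> open internal node _1 (depth 2)
  pos 7: ')' -> close internal node _1 (now at depth 1)
  pos 9: '(' -> open internal node _2 (depth 2)
  pos 17: ')' -> close internal node _2 (now at depth 1)
  pos 19: '(' -> open internal node _3 (depth 2)
  pos 23: ')' -> close internal node _3 (now at depth 1)
  pos 24: ')' -> close internal node _0 (now at depth 0)
Total internal nodes: 4
BFS adjacency from root:
  _0: _1 _2 _3
  _1: F A J
  _2: Y V C K
  _3: D T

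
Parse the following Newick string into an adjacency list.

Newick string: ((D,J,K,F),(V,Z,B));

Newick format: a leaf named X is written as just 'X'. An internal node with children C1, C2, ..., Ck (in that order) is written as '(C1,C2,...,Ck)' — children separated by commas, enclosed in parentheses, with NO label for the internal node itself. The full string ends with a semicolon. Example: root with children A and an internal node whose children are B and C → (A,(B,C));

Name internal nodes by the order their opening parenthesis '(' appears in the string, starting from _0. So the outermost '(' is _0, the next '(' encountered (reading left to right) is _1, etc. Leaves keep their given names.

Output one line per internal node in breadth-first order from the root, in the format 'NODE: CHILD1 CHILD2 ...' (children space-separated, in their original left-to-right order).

Answer: _0: _1 _2
_1: D J K F
_2: V Z B

Derivation:
Input: ((D,J,K,F),(V,Z,B));
Scanning left-to-right, naming '(' by encounter order:
  pos 0: '(' -> open internal node _0 (depth 1)
  pos 1: '(' -> open internal node _1 (depth 2)
  pos 9: ')' -> close internal node _1 (now at depth 1)
  pos 11: '(' -> open internal node _2 (depth 2)
  pos 17: ')' -> close internal node _2 (now at depth 1)
  pos 18: ')' -> close internal node _0 (now at depth 0)
Total internal nodes: 3
BFS adjacency from root:
  _0: _1 _2
  _1: D J K F
  _2: V Z B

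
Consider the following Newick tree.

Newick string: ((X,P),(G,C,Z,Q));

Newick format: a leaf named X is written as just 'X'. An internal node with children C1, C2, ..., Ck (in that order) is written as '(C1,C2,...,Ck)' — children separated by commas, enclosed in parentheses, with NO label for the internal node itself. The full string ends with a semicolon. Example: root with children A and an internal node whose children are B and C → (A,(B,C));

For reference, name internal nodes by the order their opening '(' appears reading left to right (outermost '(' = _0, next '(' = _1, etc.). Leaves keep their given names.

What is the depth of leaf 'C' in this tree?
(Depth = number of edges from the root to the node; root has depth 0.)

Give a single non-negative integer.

Newick: ((X,P),(G,C,Z,Q));
Naming internals by '(' encounter order: outermost '(' = _0, next = _1, ...
Query node: C
Path from root: _0 -> _2 -> C
Depth of C: 2 (number of edges from root)

Answer: 2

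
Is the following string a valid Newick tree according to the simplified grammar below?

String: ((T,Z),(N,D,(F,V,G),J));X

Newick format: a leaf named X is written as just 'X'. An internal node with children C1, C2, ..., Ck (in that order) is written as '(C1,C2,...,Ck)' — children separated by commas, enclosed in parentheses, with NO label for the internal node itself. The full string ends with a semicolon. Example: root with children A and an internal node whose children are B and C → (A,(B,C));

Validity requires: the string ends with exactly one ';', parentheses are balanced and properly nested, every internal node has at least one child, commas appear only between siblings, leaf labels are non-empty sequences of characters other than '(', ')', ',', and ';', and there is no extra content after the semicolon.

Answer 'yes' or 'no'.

Input: ((T,Z),(N,D,(F,V,G),J));X
Paren balance: 4 '(' vs 4 ')' OK
Ends with single ';': False
Full parse: FAILS (must end with ;)
Valid: False

Answer: no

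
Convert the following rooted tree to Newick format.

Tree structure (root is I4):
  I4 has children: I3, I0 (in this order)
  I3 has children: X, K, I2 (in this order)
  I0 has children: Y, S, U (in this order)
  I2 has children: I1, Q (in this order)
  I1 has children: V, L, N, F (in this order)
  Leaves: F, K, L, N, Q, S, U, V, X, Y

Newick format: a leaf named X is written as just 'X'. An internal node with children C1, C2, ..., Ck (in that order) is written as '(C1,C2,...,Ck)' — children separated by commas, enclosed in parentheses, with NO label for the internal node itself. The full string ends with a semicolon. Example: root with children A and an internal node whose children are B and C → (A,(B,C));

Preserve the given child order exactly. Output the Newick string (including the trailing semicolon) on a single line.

Answer: ((X,K,((V,L,N,F),Q)),(Y,S,U));

Derivation:
internal I4 with children ['I3', 'I0']
  internal I3 with children ['X', 'K', 'I2']
    leaf 'X' → 'X'
    leaf 'K' → 'K'
    internal I2 with children ['I1', 'Q']
      internal I1 with children ['V', 'L', 'N', 'F']
        leaf 'V' → 'V'
        leaf 'L' → 'L'
        leaf 'N' → 'N'
        leaf 'F' → 'F'
      → '(V,L,N,F)'
      leaf 'Q' → 'Q'
    → '((V,L,N,F),Q)'
  → '(X,K,((V,L,N,F),Q))'
  internal I0 with children ['Y', 'S', 'U']
    leaf 'Y' → 'Y'
    leaf 'S' → 'S'
    leaf 'U' → 'U'
  → '(Y,S,U)'
→ '((X,K,((V,L,N,F),Q)),(Y,S,U))'
Final: ((X,K,((V,L,N,F),Q)),(Y,S,U));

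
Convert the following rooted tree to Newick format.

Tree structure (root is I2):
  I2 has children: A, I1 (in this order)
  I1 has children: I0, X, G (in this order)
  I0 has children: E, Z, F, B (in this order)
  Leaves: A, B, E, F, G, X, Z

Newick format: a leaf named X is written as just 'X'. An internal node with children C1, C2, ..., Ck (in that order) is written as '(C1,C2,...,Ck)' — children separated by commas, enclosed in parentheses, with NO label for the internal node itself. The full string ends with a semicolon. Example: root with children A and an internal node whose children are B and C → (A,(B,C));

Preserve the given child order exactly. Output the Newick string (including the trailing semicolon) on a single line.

internal I2 with children ['A', 'I1']
  leaf 'A' → 'A'
  internal I1 with children ['I0', 'X', 'G']
    internal I0 with children ['E', 'Z', 'F', 'B']
      leaf 'E' → 'E'
      leaf 'Z' → 'Z'
      leaf 'F' → 'F'
      leaf 'B' → 'B'
    → '(E,Z,F,B)'
    leaf 'X' → 'X'
    leaf 'G' → 'G'
  → '((E,Z,F,B),X,G)'
→ '(A,((E,Z,F,B),X,G))'
Final: (A,((E,Z,F,B),X,G));

Answer: (A,((E,Z,F,B),X,G));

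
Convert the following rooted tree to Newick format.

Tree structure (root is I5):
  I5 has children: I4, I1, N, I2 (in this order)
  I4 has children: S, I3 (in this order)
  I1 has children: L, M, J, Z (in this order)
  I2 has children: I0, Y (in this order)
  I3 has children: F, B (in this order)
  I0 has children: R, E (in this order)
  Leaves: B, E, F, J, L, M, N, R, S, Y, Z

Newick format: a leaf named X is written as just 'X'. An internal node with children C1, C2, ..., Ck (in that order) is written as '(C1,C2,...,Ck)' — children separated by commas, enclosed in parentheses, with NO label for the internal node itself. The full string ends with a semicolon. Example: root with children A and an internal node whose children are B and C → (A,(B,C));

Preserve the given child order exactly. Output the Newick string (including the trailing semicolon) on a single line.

Answer: ((S,(F,B)),(L,M,J,Z),N,((R,E),Y));

Derivation:
internal I5 with children ['I4', 'I1', 'N', 'I2']
  internal I4 with children ['S', 'I3']
    leaf 'S' → 'S'
    internal I3 with children ['F', 'B']
      leaf 'F' → 'F'
      leaf 'B' → 'B'
    → '(F,B)'
  → '(S,(F,B))'
  internal I1 with children ['L', 'M', 'J', 'Z']
    leaf 'L' → 'L'
    leaf 'M' → 'M'
    leaf 'J' → 'J'
    leaf 'Z' → 'Z'
  → '(L,M,J,Z)'
  leaf 'N' → 'N'
  internal I2 with children ['I0', 'Y']
    internal I0 with children ['R', 'E']
      leaf 'R' → 'R'
      leaf 'E' → 'E'
    → '(R,E)'
    leaf 'Y' → 'Y'
  → '((R,E),Y)'
→ '((S,(F,B)),(L,M,J,Z),N,((R,E),Y))'
Final: ((S,(F,B)),(L,M,J,Z),N,((R,E),Y));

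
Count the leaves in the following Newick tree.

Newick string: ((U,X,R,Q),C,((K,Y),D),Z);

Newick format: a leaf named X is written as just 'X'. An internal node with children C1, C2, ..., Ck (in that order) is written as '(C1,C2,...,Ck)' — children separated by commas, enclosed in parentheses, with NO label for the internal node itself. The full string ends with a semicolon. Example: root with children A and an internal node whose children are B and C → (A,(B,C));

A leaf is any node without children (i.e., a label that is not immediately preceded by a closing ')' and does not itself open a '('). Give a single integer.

Answer: 9

Derivation:
Newick: ((U,X,R,Q),C,((K,Y),D),Z);
Scan left-to-right; a leaf is any maximal label run not followed by '(':
  pos 2: leaf 'U' → count = 1
  pos 4: leaf 'X' → count = 2
  pos 6: leaf 'R' → count = 3
  pos 8: leaf 'Q' → count = 4
  pos 11: leaf 'C' → count = 5
  pos 15: leaf 'K' → count = 6
  pos 17: leaf 'Y' → count = 7
  pos 20: leaf 'D' → count = 8
  pos 23: leaf 'Z' → count = 9
Total leaves: 9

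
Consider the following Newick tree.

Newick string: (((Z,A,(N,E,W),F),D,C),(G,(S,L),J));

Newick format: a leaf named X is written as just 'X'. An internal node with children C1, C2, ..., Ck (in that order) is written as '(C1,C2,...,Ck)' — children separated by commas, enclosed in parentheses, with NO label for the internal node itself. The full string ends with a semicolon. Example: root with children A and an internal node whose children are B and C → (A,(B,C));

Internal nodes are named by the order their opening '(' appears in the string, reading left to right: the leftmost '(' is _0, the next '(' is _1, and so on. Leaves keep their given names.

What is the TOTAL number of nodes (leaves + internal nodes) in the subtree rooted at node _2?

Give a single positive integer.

Newick: (((Z,A,(N,E,W),F),D,C),(G,(S,L),J));
Locate _2: it is the '(' at position 2 (the 3rd '(' reading left to right).
Query: subtree rooted at _2
_2: subtree_size = 1 + 7
  Z: subtree_size = 1 + 0
  A: subtree_size = 1 + 0
  _3: subtree_size = 1 + 3
    N: subtree_size = 1 + 0
    E: subtree_size = 1 + 0
    W: subtree_size = 1 + 0
  F: subtree_size = 1 + 0
Total subtree size of _2: 8

Answer: 8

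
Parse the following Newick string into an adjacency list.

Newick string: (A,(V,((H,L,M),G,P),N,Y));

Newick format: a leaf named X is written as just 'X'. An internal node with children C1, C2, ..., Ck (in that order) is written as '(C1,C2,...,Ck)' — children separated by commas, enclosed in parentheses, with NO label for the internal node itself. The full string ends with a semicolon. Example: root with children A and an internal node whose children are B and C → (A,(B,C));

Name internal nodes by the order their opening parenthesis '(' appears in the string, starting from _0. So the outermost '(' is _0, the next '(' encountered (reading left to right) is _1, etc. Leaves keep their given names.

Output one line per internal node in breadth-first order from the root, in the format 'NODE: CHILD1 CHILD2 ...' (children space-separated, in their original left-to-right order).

Answer: _0: A _1
_1: V _2 N Y
_2: _3 G P
_3: H L M

Derivation:
Input: (A,(V,((H,L,M),G,P),N,Y));
Scanning left-to-right, naming '(' by encounter order:
  pos 0: '(' -> open internal node _0 (depth 1)
  pos 3: '(' -> open internal node _1 (depth 2)
  pos 6: '(' -> open internal node _2 (depth 3)
  pos 7: '(' -> open internal node _3 (depth 4)
  pos 13: ')' -> close internal node _3 (now at depth 3)
  pos 18: ')' -> close internal node _2 (now at depth 2)
  pos 23: ')' -> close internal node _1 (now at depth 1)
  pos 24: ')' -> close internal node _0 (now at depth 0)
Total internal nodes: 4
BFS adjacency from root:
  _0: A _1
  _1: V _2 N Y
  _2: _3 G P
  _3: H L M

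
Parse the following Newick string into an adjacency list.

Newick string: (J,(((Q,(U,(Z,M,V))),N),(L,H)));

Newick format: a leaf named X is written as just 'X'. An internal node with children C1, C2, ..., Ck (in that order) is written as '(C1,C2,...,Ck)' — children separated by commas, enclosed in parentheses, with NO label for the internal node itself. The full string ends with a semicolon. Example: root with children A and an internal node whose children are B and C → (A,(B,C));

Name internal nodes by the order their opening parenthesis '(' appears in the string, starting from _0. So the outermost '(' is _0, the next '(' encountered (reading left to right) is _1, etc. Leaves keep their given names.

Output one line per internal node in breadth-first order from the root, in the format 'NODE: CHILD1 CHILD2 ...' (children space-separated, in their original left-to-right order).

Input: (J,(((Q,(U,(Z,M,V))),N),(L,H)));
Scanning left-to-right, naming '(' by encounter order:
  pos 0: '(' -> open internal node _0 (depth 1)
  pos 3: '(' -> open internal node _1 (depth 2)
  pos 4: '(' -> open internal node _2 (depth 3)
  pos 5: '(' -> open internal node _3 (depth 4)
  pos 8: '(' -> open internal node _4 (depth 5)
  pos 11: '(' -> open internal node _5 (depth 6)
  pos 17: ')' -> close internal node _5 (now at depth 5)
  pos 18: ')' -> close internal node _4 (now at depth 4)
  pos 19: ')' -> close internal node _3 (now at depth 3)
  pos 22: ')' -> close internal node _2 (now at depth 2)
  pos 24: '(' -> open internal node _6 (depth 3)
  pos 28: ')' -> close internal node _6 (now at depth 2)
  pos 29: ')' -> close internal node _1 (now at depth 1)
  pos 30: ')' -> close internal node _0 (now at depth 0)
Total internal nodes: 7
BFS adjacency from root:
  _0: J _1
  _1: _2 _6
  _2: _3 N
  _6: L H
  _3: Q _4
  _4: U _5
  _5: Z M V

Answer: _0: J _1
_1: _2 _6
_2: _3 N
_6: L H
_3: Q _4
_4: U _5
_5: Z M V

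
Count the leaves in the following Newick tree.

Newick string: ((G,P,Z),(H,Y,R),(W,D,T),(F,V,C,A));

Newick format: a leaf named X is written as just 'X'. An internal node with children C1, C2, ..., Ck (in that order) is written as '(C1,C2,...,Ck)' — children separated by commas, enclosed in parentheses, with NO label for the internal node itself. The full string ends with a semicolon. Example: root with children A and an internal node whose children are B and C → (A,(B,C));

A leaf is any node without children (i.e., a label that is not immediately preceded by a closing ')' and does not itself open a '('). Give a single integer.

Newick: ((G,P,Z),(H,Y,R),(W,D,T),(F,V,C,A));
Scan left-to-right; a leaf is any maximal label run not followed by '(':
  pos 2: leaf 'G' → count = 1
  pos 4: leaf 'P' → count = 2
  pos 6: leaf 'Z' → count = 3
  pos 10: leaf 'H' → count = 4
  pos 12: leaf 'Y' → count = 5
  pos 14: leaf 'R' → count = 6
  pos 18: leaf 'W' → count = 7
  pos 20: leaf 'D' → count = 8
  pos 22: leaf 'T' → count = 9
  pos 26: leaf 'F' → count = 10
  pos 28: leaf 'V' → count = 11
  pos 30: leaf 'C' → count = 12
  pos 32: leaf 'A' → count = 13
Total leaves: 13

Answer: 13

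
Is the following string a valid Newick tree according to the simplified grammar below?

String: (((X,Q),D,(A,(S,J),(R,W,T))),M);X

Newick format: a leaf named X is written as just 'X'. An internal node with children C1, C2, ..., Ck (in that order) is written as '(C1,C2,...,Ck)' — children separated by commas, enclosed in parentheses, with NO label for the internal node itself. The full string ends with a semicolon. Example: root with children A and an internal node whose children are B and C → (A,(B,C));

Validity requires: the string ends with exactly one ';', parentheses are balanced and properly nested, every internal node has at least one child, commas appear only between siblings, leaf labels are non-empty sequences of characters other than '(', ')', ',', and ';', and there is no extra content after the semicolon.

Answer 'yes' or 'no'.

Answer: no

Derivation:
Input: (((X,Q),D,(A,(S,J),(R,W,T))),M);X
Paren balance: 6 '(' vs 6 ')' OK
Ends with single ';': False
Full parse: FAILS (must end with ;)
Valid: False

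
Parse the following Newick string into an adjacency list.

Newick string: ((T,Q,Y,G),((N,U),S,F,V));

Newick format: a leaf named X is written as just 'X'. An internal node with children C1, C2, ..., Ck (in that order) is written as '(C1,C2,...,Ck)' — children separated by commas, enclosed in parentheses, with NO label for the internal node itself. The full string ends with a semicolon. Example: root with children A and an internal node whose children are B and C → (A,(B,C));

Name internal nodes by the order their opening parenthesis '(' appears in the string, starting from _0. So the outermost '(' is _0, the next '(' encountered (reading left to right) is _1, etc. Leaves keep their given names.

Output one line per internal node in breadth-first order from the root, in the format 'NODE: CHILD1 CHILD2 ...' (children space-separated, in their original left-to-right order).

Input: ((T,Q,Y,G),((N,U),S,F,V));
Scanning left-to-right, naming '(' by encounter order:
  pos 0: '(' -> open internal node _0 (depth 1)
  pos 1: '(' -> open internal node _1 (depth 2)
  pos 9: ')' -> close internal node _1 (now at depth 1)
  pos 11: '(' -> open internal node _2 (depth 2)
  pos 12: '(' -> open internal node _3 (depth 3)
  pos 16: ')' -> close internal node _3 (now at depth 2)
  pos 23: ')' -> close internal node _2 (now at depth 1)
  pos 24: ')' -> close internal node _0 (now at depth 0)
Total internal nodes: 4
BFS adjacency from root:
  _0: _1 _2
  _1: T Q Y G
  _2: _3 S F V
  _3: N U

Answer: _0: _1 _2
_1: T Q Y G
_2: _3 S F V
_3: N U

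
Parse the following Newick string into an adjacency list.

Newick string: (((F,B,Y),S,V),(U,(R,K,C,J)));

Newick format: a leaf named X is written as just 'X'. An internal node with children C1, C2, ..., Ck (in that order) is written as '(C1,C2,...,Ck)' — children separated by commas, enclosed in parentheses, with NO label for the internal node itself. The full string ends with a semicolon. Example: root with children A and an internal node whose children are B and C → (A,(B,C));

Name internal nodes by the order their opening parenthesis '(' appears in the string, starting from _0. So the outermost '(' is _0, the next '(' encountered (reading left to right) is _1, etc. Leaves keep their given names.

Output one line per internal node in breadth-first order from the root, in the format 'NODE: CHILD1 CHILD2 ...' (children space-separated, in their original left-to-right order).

Answer: _0: _1 _3
_1: _2 S V
_3: U _4
_2: F B Y
_4: R K C J

Derivation:
Input: (((F,B,Y),S,V),(U,(R,K,C,J)));
Scanning left-to-right, naming '(' by encounter order:
  pos 0: '(' -> open internal node _0 (depth 1)
  pos 1: '(' -> open internal node _1 (depth 2)
  pos 2: '(' -> open internal node _2 (depth 3)
  pos 8: ')' -> close internal node _2 (now at depth 2)
  pos 13: ')' -> close internal node _1 (now at depth 1)
  pos 15: '(' -> open internal node _3 (depth 2)
  pos 18: '(' -> open internal node _4 (depth 3)
  pos 26: ')' -> close internal node _4 (now at depth 2)
  pos 27: ')' -> close internal node _3 (now at depth 1)
  pos 28: ')' -> close internal node _0 (now at depth 0)
Total internal nodes: 5
BFS adjacency from root:
  _0: _1 _3
  _1: _2 S V
  _3: U _4
  _2: F B Y
  _4: R K C J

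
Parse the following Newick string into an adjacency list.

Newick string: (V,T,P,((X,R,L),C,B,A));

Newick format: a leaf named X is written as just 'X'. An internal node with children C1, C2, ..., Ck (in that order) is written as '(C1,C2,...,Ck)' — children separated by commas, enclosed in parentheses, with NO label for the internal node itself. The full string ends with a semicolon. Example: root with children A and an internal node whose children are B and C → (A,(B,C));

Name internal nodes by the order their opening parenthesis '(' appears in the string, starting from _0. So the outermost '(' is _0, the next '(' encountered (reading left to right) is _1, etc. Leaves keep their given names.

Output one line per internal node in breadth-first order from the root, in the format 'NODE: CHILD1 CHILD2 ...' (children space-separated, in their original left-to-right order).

Input: (V,T,P,((X,R,L),C,B,A));
Scanning left-to-right, naming '(' by encounter order:
  pos 0: '(' -> open internal node _0 (depth 1)
  pos 7: '(' -> open internal node _1 (depth 2)
  pos 8: '(' -> open internal node _2 (depth 3)
  pos 14: ')' -> close internal node _2 (now at depth 2)
  pos 21: ')' -> close internal node _1 (now at depth 1)
  pos 22: ')' -> close internal node _0 (now at depth 0)
Total internal nodes: 3
BFS adjacency from root:
  _0: V T P _1
  _1: _2 C B A
  _2: X R L

Answer: _0: V T P _1
_1: _2 C B A
_2: X R L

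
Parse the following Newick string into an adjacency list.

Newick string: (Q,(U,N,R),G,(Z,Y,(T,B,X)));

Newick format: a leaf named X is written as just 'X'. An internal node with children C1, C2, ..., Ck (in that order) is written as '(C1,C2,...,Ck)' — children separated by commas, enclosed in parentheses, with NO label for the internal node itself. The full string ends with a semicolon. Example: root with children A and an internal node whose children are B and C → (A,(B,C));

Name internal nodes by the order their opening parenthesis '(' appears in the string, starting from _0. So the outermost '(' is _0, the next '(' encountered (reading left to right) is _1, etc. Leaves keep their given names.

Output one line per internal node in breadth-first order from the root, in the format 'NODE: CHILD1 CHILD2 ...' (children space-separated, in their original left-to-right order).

Answer: _0: Q _1 G _2
_1: U N R
_2: Z Y _3
_3: T B X

Derivation:
Input: (Q,(U,N,R),G,(Z,Y,(T,B,X)));
Scanning left-to-right, naming '(' by encounter order:
  pos 0: '(' -> open internal node _0 (depth 1)
  pos 3: '(' -> open internal node _1 (depth 2)
  pos 9: ')' -> close internal node _1 (now at depth 1)
  pos 13: '(' -> open internal node _2 (depth 2)
  pos 18: '(' -> open internal node _3 (depth 3)
  pos 24: ')' -> close internal node _3 (now at depth 2)
  pos 25: ')' -> close internal node _2 (now at depth 1)
  pos 26: ')' -> close internal node _0 (now at depth 0)
Total internal nodes: 4
BFS adjacency from root:
  _0: Q _1 G _2
  _1: U N R
  _2: Z Y _3
  _3: T B X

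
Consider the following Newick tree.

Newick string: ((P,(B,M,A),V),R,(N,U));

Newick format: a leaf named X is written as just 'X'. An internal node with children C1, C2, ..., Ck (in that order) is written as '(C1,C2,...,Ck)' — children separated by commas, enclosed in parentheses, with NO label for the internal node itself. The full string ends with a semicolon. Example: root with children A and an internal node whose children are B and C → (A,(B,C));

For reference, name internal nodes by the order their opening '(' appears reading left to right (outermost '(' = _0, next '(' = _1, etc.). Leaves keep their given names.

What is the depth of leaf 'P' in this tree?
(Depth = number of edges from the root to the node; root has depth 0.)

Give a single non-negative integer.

Answer: 2

Derivation:
Newick: ((P,(B,M,A),V),R,(N,U));
Naming internals by '(' encounter order: outermost '(' = _0, next = _1, ...
Query node: P
Path from root: _0 -> _1 -> P
Depth of P: 2 (number of edges from root)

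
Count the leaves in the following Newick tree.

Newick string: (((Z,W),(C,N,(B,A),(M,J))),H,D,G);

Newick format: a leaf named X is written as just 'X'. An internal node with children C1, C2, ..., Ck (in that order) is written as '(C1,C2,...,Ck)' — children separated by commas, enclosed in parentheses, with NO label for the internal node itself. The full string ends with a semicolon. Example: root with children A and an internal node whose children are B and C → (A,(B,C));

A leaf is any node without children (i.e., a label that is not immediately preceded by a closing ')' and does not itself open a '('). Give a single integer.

Answer: 11

Derivation:
Newick: (((Z,W),(C,N,(B,A),(M,J))),H,D,G);
Scan left-to-right; a leaf is any maximal label run not followed by '(':
  pos 3: leaf 'Z' → count = 1
  pos 5: leaf 'W' → count = 2
  pos 9: leaf 'C' → count = 3
  pos 11: leaf 'N' → count = 4
  pos 14: leaf 'B' → count = 5
  pos 16: leaf 'A' → count = 6
  pos 20: leaf 'M' → count = 7
  pos 22: leaf 'J' → count = 8
  pos 27: leaf 'H' → count = 9
  pos 29: leaf 'D' → count = 10
  pos 31: leaf 'G' → count = 11
Total leaves: 11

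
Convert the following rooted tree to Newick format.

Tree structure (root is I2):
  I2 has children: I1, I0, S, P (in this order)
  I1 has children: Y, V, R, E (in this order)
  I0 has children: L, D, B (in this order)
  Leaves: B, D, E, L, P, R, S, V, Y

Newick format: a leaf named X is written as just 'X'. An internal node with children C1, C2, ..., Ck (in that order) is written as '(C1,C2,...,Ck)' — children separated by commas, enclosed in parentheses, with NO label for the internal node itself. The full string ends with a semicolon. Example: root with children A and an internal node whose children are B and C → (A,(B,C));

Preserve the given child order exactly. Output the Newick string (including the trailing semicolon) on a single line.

internal I2 with children ['I1', 'I0', 'S', 'P']
  internal I1 with children ['Y', 'V', 'R', 'E']
    leaf 'Y' → 'Y'
    leaf 'V' → 'V'
    leaf 'R' → 'R'
    leaf 'E' → 'E'
  → '(Y,V,R,E)'
  internal I0 with children ['L', 'D', 'B']
    leaf 'L' → 'L'
    leaf 'D' → 'D'
    leaf 'B' → 'B'
  → '(L,D,B)'
  leaf 'S' → 'S'
  leaf 'P' → 'P'
→ '((Y,V,R,E),(L,D,B),S,P)'
Final: ((Y,V,R,E),(L,D,B),S,P);

Answer: ((Y,V,R,E),(L,D,B),S,P);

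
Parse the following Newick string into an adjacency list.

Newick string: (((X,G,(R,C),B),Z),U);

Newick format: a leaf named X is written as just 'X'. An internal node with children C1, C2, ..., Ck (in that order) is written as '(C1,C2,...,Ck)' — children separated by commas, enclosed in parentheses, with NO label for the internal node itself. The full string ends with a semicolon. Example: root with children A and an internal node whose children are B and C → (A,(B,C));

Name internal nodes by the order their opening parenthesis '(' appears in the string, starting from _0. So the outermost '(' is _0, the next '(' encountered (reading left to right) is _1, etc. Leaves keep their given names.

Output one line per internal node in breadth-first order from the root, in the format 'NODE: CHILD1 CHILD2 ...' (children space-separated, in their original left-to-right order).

Input: (((X,G,(R,C),B),Z),U);
Scanning left-to-right, naming '(' by encounter order:
  pos 0: '(' -> open internal node _0 (depth 1)
  pos 1: '(' -> open internal node _1 (depth 2)
  pos 2: '(' -> open internal node _2 (depth 3)
  pos 7: '(' -> open internal node _3 (depth 4)
  pos 11: ')' -> close internal node _3 (now at depth 3)
  pos 14: ')' -> close internal node _2 (now at depth 2)
  pos 17: ')' -> close internal node _1 (now at depth 1)
  pos 20: ')' -> close internal node _0 (now at depth 0)
Total internal nodes: 4
BFS adjacency from root:
  _0: _1 U
  _1: _2 Z
  _2: X G _3 B
  _3: R C

Answer: _0: _1 U
_1: _2 Z
_2: X G _3 B
_3: R C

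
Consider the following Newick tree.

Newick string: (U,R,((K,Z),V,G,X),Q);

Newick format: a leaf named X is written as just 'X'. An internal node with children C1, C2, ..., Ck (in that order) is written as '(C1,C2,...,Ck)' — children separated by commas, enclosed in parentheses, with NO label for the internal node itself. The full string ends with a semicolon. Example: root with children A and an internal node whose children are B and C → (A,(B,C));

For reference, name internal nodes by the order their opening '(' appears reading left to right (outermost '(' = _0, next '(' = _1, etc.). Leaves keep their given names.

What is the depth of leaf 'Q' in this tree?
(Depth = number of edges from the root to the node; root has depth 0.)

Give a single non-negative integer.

Answer: 1

Derivation:
Newick: (U,R,((K,Z),V,G,X),Q);
Naming internals by '(' encounter order: outermost '(' = _0, next = _1, ...
Query node: Q
Path from root: _0 -> Q
Depth of Q: 1 (number of edges from root)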